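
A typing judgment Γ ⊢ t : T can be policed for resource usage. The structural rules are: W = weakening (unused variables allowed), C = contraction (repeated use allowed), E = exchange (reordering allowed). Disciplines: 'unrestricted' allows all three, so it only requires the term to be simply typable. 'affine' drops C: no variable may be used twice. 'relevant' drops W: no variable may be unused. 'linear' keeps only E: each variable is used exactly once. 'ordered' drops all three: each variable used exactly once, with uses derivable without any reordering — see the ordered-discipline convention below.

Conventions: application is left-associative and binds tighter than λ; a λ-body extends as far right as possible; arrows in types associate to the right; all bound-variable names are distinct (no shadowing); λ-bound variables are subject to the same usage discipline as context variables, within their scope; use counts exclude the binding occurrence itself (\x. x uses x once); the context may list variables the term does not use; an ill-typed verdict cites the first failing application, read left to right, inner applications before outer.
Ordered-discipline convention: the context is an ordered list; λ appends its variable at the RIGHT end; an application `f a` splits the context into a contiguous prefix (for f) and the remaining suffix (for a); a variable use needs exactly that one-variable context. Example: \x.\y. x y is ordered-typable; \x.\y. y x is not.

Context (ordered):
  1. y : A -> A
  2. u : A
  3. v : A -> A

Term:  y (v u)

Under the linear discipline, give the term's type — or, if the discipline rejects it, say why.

term : A
usage: y ×1, u ×1, v ×1
left-to-right use order: y, v, u
typing: well-typed at A
per-discipline verdicts: ordered ✗; linear ✓; affine ✓; relevant ✓; unrestricted ✓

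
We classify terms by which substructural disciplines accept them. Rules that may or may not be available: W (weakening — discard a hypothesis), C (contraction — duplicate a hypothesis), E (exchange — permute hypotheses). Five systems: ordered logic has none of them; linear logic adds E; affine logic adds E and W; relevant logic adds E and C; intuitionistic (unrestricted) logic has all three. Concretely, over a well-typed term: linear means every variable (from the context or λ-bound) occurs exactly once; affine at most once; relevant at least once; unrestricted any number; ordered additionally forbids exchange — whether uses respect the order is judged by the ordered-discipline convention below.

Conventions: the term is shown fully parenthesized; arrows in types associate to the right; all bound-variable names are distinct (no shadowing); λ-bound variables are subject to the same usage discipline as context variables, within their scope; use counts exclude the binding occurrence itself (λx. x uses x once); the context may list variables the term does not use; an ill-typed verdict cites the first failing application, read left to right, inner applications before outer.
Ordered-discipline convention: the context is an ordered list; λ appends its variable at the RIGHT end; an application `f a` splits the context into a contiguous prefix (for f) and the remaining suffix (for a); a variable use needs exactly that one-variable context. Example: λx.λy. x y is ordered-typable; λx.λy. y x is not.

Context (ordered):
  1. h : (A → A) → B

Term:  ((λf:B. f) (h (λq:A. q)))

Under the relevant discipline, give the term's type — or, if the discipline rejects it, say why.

term : B
use counts: h: 1; f (bound): 1; q (bound): 1
use order (left to right): f, h, q
typing: well-typed at B
per-discipline verdicts: ordered ✓; linear ✓; affine ✓; relevant ✓; unrestricted ✓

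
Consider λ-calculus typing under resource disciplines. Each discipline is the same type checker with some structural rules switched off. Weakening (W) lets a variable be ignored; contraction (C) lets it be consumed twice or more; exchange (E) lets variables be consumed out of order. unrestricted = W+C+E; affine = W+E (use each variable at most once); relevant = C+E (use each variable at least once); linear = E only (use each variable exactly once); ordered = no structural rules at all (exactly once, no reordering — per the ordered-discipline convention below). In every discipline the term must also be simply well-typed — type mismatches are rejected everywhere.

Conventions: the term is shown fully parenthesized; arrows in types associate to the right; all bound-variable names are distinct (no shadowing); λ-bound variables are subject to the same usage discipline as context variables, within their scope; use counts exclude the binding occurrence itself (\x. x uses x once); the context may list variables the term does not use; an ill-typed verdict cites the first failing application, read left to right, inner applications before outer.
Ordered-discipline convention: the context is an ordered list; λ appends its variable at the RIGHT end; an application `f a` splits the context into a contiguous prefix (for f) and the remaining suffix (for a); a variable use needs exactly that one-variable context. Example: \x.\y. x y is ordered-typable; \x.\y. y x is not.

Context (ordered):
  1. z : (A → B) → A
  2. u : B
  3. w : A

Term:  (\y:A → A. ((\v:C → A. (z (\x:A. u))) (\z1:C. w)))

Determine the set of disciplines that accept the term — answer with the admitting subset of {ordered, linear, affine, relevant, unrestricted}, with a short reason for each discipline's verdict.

admitting disciplines: affine, unrestricted
usage: z=1; u=1; w=1; y [bound]=0; v [bound]=0; x [bound]=0; z1 [bound]=0
use order (left to right): z, u, w
typing: the term checks, with type (A → A) → A
ordered: ✗, needs weakening: y, v, x, z1 unused
linear: ✗, needs weakening: y, v, x, z1 unused
affine: ✓, no duplicate uses among z, u, w, y, v, x, z1
relevant: ✗, needs weakening: y, v, x, z1 unused
unrestricted: ✓, well-typed at (A → A) → A; no restrictions here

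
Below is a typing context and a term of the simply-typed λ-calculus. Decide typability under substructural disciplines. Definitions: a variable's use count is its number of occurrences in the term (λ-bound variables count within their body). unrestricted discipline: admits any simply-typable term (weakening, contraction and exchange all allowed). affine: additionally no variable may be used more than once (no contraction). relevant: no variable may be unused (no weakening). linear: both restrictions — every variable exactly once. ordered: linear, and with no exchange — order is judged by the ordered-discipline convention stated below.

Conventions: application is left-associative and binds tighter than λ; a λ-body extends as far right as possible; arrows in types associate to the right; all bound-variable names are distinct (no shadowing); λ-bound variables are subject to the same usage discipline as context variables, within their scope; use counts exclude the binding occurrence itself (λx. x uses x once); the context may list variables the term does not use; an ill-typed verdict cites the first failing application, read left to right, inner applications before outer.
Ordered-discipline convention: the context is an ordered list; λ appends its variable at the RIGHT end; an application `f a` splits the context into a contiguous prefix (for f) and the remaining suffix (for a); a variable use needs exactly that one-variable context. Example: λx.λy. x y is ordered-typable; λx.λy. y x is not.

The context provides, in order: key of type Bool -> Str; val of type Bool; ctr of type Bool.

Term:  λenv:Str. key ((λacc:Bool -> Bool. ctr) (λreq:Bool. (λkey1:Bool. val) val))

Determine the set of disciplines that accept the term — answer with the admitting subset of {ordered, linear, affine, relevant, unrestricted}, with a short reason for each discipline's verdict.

admitting disciplines: unrestricted
counts: key: 1, val: 2, ctr: 1, env (bound): 0, acc (bound): 0, req (bound): 0, key1 (bound): 0
order of uses: key, ctr, val, val
typing: well-typed — term : Str -> Str
ordered: ✗ — uses contraction: val ×2; needs weakening: env, acc, req, key1 unused
linear: ✗ — uses contraction: val ×2; needs weakening: env, acc, req, key1 unused
affine: ✗ — uses contraction: val ×2
relevant: ✗ — needs weakening: env, acc, req, key1 unused
unrestricted: ✓ — type-checks (Str -> Str) and nothing is barred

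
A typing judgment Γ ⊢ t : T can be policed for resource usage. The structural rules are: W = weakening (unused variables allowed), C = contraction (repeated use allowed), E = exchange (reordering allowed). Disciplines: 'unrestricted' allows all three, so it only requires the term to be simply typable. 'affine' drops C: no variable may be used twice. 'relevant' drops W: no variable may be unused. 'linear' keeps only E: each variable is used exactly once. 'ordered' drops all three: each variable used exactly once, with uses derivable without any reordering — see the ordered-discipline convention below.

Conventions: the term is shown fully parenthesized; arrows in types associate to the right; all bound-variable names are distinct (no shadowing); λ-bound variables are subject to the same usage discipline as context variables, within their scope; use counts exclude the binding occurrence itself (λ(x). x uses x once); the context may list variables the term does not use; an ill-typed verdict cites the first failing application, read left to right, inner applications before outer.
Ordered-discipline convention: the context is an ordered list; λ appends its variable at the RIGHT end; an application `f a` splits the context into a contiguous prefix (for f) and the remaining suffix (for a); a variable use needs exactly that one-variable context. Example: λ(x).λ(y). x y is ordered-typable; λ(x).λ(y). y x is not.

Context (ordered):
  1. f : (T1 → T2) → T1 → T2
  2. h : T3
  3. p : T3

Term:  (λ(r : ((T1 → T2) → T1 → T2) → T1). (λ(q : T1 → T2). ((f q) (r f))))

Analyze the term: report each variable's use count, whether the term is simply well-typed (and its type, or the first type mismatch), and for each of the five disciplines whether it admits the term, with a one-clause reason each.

usage: f: 2, h: 0, p: 0, r (bound): 1, q (bound): 1
order of uses: f, q, r, f
typing: the term checks, with type (((T1 → T2) → T1 → T2) → T1) → (T1 → T2) → T2
ordered ✗ (f ×2 used more than once (contraction); unused: h, p — weakening required)
linear ✗ (f ×2 used more than once (contraction); unused: h, p — weakening required)
affine ✗ (f ×2 used more than once (contraction))
relevant ✗ (unused: h, p — weakening required)
unrestricted ✓ (type-checks ((((T1 → T2) → T1 → T2) → T1) → (T1 → T2) → T2) and nothing is barred)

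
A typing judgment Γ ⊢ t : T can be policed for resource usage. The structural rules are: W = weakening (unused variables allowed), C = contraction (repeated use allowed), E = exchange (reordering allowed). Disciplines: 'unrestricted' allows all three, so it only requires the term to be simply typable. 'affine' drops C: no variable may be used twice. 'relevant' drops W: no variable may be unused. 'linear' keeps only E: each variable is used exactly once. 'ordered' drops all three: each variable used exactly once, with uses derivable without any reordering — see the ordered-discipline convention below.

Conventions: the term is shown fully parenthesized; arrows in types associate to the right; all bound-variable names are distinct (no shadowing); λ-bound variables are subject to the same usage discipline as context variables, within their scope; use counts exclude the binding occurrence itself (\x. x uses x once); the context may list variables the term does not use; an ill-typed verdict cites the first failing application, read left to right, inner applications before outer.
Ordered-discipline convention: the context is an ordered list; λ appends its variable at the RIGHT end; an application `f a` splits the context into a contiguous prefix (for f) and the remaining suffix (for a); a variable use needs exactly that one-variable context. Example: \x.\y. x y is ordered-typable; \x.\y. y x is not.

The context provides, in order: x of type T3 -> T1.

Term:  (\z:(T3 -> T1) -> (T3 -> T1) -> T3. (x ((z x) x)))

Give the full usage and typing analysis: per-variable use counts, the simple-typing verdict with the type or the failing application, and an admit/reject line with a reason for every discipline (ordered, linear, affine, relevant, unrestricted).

use counts: x: 3×; z (bound): 1×
uses in reading order: x, z, x, x
typing: well-typed — term : ((T3 -> T1) -> (T3 -> T1) -> T3) -> T1
ordered: ✗ — needs contraction — x ×3
linear: ✗ — needs contraction — x ×3
affine: ✗ — needs contraction — x ×3
relevant: ✓ — x, z: all used, weakening unneeded
unrestricted: ✓ — type-checks (((T3 -> T1) -> (T3 -> T1) -> T3) -> T1) and nothing is barred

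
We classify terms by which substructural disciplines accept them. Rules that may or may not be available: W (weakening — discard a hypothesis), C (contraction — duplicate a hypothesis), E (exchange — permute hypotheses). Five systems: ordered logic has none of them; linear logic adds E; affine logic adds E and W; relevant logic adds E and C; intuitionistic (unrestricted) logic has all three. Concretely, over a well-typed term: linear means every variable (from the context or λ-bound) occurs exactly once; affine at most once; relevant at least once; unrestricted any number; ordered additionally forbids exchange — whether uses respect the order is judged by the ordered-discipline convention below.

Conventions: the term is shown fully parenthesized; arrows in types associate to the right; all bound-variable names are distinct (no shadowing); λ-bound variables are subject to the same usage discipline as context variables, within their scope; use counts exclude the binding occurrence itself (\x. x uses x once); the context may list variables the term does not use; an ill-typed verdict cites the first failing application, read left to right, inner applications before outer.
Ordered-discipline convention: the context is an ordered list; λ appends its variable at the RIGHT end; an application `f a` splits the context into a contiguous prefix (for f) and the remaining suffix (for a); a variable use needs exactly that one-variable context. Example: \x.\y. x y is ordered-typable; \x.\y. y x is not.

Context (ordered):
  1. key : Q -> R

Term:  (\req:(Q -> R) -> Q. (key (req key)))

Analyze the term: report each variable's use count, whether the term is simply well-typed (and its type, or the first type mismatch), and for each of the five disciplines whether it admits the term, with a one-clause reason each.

usage: key: 2×, req (bound): 1×
uses in reading order: key, req, key
typing: ✓ — ((Q -> R) -> Q) -> R
ordered: ✗ — key ×2 used more than once (contraction)
linear: ✗ — key ×2 used more than once (contraction)
affine: ✗ — key ×2 used more than once (contraction)
relevant: ✓ — none of key, req goes unused
unrestricted: ✓ — type-checks (((Q -> R) -> Q) -> R) and nothing is barred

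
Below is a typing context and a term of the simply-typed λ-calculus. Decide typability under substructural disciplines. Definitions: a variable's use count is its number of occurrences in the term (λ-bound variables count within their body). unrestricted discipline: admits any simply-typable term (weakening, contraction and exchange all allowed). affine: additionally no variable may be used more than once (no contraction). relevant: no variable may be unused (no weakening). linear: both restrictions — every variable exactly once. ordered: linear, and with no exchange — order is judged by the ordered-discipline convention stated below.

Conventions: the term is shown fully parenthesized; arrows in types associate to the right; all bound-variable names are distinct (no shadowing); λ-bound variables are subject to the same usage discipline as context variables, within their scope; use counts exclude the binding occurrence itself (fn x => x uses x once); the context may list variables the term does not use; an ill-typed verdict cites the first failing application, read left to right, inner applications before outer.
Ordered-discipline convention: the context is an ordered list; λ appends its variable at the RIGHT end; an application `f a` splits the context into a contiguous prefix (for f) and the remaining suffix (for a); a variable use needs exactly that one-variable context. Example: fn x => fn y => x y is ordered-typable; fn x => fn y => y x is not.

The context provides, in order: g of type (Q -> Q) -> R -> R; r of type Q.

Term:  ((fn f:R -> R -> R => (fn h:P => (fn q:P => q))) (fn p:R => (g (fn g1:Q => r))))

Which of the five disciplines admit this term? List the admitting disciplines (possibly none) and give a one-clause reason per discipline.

admitted in: affine, unrestricted
counts: g: 1×; r: 1×; f [bound]: 0×; h [bound]: 0×; q [bound]: 1×; p [bound]: 0×; g1 [bound]: 0×
uses in reading order: q, g, r
typing: well-typed at P -> P -> P
ordered: ✗ — f, h, p, g1 left unused
linear: ✗ — f, h, p, g1 left unused
affine: ✓ — none of g, r, f, h, q, p, g1 used more than once
relevant: ✗ — f, h, p, g1 left unused
unrestricted: ✓ — typability at P -> P -> P is all that's needed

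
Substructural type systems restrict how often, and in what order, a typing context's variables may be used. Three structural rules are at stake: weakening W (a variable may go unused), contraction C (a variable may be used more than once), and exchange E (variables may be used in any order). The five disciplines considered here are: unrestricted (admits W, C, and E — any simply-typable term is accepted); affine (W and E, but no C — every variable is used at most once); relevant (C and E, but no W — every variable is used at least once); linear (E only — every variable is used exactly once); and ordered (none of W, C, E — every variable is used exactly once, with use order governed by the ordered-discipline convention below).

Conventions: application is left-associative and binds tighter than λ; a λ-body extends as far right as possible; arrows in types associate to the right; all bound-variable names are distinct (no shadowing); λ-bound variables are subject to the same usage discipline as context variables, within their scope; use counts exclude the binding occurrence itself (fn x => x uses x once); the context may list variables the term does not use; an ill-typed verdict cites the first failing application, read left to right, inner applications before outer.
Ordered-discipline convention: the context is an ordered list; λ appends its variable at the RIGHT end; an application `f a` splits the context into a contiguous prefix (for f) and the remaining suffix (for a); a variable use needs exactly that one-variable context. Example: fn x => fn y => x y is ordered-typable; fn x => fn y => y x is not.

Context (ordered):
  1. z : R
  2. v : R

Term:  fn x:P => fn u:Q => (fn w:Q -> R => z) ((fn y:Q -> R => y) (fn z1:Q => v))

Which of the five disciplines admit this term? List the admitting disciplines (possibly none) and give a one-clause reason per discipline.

admitting disciplines: affine, unrestricted
counts: z: 1×, v: 1×, x (bound): 0×, u (bound): 0×, w (bound): 0×, y (bound): 1×, z1 (bound): 0×
left-to-right use order: z, y, v
typing: well-typed — term : P -> Q -> R
ordered ✗ (x, u, w, z1 never used (weakening))
linear ✗ (x, u, w, z1 never used (weakening))
affine ✓ (at most one use each (z, v, x, u, w, y, z1))
relevant ✗ (x, u, w, z1 never used (weakening))
unrestricted ✓ (type-checks (P -> Q -> R) and nothing is barred)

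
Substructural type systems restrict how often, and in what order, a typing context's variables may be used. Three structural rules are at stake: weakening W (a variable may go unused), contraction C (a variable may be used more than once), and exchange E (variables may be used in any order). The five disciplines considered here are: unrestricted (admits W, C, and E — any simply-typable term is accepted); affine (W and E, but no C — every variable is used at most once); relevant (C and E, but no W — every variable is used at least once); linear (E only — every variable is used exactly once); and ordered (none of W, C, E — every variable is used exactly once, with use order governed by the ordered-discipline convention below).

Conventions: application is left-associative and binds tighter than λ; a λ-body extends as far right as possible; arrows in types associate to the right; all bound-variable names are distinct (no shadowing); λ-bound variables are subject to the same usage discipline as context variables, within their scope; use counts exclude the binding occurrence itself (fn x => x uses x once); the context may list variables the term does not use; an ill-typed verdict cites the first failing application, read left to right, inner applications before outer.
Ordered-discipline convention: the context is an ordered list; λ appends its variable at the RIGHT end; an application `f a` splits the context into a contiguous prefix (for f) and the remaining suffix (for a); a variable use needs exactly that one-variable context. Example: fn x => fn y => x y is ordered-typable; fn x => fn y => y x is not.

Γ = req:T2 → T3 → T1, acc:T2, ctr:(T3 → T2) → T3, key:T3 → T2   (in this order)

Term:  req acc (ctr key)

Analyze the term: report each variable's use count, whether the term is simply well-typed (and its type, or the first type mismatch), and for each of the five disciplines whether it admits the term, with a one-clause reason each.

usage: req ×1; acc ×1; ctr ×1; key ×1
use order (left to right): req, acc, ctr, key
typing: ✓ — T1
ordered ✓ (req, acc, ctr, key once each; derivable with no W/C/E)
linear ✓ (each of req, acc, ctr, key used exactly once)
affine ✓ (none of req, acc, ctr, key used more than once)
relevant ✓ (none of req, acc, ctr, key goes unused)
unrestricted ✓ (typability at T1 is all that's needed)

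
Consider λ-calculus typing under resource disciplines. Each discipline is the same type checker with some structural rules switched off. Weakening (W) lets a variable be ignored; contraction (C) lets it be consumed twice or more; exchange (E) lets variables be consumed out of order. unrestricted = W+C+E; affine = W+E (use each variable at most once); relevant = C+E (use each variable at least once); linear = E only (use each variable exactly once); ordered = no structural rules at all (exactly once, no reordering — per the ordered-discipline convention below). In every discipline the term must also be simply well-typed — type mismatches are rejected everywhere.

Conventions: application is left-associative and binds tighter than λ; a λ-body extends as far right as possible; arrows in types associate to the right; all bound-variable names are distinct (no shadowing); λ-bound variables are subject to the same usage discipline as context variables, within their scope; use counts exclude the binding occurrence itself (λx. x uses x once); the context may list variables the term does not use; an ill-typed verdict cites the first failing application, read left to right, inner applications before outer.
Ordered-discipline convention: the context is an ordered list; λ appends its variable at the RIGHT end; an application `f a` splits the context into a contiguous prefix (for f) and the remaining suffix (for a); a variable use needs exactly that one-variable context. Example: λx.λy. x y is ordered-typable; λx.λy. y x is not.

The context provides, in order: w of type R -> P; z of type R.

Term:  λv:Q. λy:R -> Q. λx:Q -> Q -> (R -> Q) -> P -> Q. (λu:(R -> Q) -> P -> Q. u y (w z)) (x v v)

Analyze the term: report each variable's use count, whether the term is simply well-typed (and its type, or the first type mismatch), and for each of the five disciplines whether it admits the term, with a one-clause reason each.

variable uses: w: 1×; z: 1×; v [bound]: 2×; y [bound]: 1×; x [bound]: 1×; u [bound]: 1×
use order (left to right): u, y, w, z, x, v, v
typing: the term checks, with type Q -> (R -> Q) -> (Q -> Q -> (R -> Q) -> P -> Q) -> Q
ordered ✗ (needs contraction — v ×2)
linear ✗ (needs contraction — v ×2)
affine ✗ (needs contraction — v ×2)
relevant ✓ (at least one use each (w, z, v, y, x, u))
unrestricted ✓ (type-checks (Q -> (R -> Q) -> (Q -> Q -> (R -> Q) -> P -> Q) -> Q) and nothing is barred)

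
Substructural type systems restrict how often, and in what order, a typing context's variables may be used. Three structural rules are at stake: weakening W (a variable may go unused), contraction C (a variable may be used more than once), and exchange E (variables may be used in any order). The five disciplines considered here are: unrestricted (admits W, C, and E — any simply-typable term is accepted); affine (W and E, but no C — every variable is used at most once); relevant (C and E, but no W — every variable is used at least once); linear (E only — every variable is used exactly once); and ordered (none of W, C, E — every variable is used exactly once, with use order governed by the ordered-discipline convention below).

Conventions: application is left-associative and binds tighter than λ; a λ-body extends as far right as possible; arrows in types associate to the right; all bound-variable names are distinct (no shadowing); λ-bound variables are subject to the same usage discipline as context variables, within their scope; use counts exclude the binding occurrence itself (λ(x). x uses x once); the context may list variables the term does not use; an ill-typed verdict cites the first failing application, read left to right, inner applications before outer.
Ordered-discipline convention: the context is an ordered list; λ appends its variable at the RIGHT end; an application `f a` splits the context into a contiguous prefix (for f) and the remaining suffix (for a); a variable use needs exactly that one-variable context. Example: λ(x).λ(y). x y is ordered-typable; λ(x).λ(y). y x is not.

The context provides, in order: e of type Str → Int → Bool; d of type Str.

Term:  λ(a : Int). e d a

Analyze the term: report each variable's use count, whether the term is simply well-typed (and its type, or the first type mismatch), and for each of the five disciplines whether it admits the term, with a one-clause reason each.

counts: e: 1×; d: 1×; a (bound): 1×
left-to-right use order: e, d, a
typing: ✓ — Int → Bool
ordered ✓ (e, d, a: once each, no exchange needed)
linear ✓ (each of e, d, a used exactly once)
affine ✓ (no duplicate uses among e, d, a)
relevant ✓ (none of e, d, a goes unused)
unrestricted ✓ (type-checks (Int → Bool) and nothing is barred)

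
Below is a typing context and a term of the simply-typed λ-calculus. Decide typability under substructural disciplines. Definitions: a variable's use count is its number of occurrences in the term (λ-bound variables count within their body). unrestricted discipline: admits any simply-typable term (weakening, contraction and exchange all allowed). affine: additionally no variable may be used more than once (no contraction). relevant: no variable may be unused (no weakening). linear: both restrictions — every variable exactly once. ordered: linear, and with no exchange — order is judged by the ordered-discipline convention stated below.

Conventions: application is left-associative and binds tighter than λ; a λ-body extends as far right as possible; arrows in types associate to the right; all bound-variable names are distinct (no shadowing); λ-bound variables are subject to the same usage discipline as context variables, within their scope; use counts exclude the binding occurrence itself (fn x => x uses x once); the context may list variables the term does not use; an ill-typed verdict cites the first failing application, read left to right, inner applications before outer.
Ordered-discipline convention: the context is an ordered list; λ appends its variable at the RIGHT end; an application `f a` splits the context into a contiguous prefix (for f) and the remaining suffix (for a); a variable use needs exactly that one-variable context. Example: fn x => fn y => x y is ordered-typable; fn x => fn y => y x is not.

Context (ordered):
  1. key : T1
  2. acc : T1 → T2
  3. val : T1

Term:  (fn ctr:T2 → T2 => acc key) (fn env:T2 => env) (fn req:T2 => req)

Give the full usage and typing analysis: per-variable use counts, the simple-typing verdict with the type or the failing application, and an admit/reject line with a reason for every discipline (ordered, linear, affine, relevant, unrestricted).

usage: key=1; acc=1; val=0; ctr (bound)=0; env (bound)=1; req (bound)=1
use order (left to right): acc, key, env, req
typing: ill-typed: applying a non-function (T2)
ordered: ✗, a type mismatch blocks all five
linear: ✗, the type mismatch rejects it
affine: ✗, not simply typable
relevant: ✗, fails simple typing
unrestricted: ✗, a type mismatch blocks all five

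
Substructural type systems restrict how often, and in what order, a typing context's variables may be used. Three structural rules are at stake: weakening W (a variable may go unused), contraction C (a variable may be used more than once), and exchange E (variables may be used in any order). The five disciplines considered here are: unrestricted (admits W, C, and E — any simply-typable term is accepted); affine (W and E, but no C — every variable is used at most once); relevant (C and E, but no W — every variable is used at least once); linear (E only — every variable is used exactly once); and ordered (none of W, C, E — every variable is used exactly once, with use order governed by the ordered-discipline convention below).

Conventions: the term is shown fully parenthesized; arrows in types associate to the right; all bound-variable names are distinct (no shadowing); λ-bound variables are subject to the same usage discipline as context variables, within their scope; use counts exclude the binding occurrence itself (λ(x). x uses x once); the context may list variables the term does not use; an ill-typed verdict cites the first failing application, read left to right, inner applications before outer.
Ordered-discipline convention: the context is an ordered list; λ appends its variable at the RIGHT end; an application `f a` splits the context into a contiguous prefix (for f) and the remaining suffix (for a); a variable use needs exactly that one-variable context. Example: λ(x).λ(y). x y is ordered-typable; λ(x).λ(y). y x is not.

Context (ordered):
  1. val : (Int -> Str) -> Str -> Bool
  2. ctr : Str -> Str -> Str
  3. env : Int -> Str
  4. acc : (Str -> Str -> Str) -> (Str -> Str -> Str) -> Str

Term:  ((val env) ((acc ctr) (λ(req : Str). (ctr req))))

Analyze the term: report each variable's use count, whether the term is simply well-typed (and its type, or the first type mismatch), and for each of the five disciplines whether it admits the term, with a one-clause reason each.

usage: val: 1×; ctr: 2×; env: 1×; acc: 1×; req (bound): 1×
order of uses: val, env, acc, ctr, ctr, req
typing: well-typed at Bool
ordered: ✗ — repeated use of ctr ×2
linear: ✗ — repeated use of ctr ×2
affine: ✗ — repeated use of ctr ×2
relevant: ✓ — every one of val, ctr, env, acc, req appears
unrestricted: ✓ — well-typed at Bool; no restrictions here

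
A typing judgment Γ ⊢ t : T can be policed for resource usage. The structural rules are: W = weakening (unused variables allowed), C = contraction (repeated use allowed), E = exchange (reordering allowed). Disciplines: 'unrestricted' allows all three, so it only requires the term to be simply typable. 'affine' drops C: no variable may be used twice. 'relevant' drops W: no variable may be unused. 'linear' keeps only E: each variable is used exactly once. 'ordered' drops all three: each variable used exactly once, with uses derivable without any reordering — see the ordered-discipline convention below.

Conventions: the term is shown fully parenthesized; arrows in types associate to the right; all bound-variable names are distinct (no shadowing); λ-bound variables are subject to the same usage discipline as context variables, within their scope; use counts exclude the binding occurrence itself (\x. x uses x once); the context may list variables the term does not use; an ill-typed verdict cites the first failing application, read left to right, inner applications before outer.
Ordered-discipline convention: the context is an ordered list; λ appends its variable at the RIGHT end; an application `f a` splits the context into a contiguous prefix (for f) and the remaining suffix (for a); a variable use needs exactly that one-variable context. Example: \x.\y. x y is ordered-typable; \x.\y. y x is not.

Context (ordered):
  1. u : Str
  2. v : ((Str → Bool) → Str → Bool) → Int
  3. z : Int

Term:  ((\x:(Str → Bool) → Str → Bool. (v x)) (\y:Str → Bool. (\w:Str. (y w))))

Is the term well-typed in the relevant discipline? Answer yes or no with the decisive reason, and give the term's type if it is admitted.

no — needs weakening: u, z unused
variable uses: u: 0, v: 1, z: 0, x [bound]: 1, y [bound]: 1, w [bound]: 1
left-to-right use order: v, x, y, w
typing: well-typed — term : Int
across the five disciplines: ordered ✗; linear ✗; affine ✓; relevant ✗; unrestricted ✓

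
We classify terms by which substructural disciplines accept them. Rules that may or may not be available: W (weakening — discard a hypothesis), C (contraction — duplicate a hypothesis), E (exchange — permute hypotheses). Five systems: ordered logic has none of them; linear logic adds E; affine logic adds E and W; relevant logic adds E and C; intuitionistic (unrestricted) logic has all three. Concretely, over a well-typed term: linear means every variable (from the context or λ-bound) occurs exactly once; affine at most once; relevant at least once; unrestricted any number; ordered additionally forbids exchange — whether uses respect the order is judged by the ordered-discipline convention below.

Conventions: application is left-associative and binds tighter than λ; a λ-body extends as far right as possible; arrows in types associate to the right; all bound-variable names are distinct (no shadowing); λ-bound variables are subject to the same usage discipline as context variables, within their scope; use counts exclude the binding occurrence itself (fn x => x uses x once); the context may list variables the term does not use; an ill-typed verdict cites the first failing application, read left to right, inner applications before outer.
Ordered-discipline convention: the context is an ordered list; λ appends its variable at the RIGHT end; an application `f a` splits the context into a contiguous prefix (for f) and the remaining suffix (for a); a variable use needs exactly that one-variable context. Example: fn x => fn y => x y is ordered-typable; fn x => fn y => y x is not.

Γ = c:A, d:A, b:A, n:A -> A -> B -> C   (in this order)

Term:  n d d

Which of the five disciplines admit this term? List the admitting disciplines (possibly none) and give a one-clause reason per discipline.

accepted by: unrestricted
variable uses: c=0, d=2, b=0, n=1
use order (left to right): n, d, d
typing: the term checks, with type B -> C
ordered ✗ (uses contraction: d ×2; needs weakening: c, b unused)
linear ✗ (uses contraction: d ×2; needs weakening: c, b unused)
affine ✗ (uses contraction: d ×2)
relevant ✗ (needs weakening: c, b unused)
unrestricted ✓ (type-checks (B -> C) and nothing is barred)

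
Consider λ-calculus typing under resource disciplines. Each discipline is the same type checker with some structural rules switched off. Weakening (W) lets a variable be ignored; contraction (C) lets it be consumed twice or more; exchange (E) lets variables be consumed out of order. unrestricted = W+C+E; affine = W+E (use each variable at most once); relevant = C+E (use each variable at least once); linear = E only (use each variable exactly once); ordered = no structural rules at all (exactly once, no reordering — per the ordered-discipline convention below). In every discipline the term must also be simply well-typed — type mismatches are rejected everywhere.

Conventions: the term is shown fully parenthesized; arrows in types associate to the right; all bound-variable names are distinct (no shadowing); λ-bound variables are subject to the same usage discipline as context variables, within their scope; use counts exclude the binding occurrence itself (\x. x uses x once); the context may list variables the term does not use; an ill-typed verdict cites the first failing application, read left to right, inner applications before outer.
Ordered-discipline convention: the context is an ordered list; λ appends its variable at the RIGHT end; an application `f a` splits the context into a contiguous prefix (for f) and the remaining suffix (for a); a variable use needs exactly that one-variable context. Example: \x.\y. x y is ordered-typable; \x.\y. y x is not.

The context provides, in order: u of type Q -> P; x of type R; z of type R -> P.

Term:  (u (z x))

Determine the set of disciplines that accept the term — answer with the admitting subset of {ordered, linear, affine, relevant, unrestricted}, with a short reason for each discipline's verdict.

accepted by: none
use counts: u: 1; x: 1; z: 1
order of uses: u, z, x
typing: ill-typed: a function awaiting Q gets P
ordered ✗ (the type mismatch rejects it)
linear ✗ (not simply typable)
affine ✗ (fails simple typing)
relevant ✗ (a type mismatch blocks all five)
unrestricted ✗ (the type mismatch rejects it)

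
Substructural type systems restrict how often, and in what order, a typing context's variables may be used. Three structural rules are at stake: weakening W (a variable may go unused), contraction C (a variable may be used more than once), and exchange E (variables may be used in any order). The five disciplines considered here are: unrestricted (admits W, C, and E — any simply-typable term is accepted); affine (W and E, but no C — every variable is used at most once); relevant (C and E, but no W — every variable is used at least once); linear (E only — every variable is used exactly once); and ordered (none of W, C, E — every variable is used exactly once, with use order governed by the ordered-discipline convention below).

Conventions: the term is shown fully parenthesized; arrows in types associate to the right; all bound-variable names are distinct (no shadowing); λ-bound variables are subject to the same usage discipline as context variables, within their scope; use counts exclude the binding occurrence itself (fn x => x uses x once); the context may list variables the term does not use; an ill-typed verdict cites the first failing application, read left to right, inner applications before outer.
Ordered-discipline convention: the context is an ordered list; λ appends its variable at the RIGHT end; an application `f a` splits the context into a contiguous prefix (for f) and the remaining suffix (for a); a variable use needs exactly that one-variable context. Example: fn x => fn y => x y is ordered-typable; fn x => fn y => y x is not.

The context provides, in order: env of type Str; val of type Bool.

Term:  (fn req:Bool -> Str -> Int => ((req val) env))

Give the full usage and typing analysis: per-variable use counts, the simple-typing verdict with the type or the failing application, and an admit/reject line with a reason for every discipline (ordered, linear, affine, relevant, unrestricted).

use counts: env=1, val=1, req (bound)=1
uses in reading order: req, val, env
typing: the term checks, with type (Bool -> Str -> Int) -> Int
ordered: ✗, no contiguous prefix/suffix split fits req, val, env
linear: ✓, exactly-once usage across env, val, req
affine: ✓, no duplicate uses among env, val, req
relevant: ✓, env, val, req: all used, weakening unneeded
unrestricted: ✓, typability at (Bool -> Str -> Int) -> Int is all that's needed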